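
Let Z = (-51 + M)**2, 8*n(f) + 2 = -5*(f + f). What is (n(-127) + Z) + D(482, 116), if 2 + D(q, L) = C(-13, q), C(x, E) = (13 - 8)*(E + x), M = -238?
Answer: 172045/2 ≈ 86023.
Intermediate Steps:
C(x, E) = 5*E + 5*x (C(x, E) = 5*(E + x) = 5*E + 5*x)
D(q, L) = -67 + 5*q (D(q, L) = -2 + (5*q + 5*(-13)) = -2 + (5*q - 65) = -2 + (-65 + 5*q) = -67 + 5*q)
n(f) = -1/4 - 5*f/4 (n(f) = -1/4 + (-5*(f + f))/8 = -1/4 + (-10*f)/8 = -1/4 - 5*f/4)
Z = 83521 (Z = (-51 - 238)**2 = (-289)**2 = 83521)
(n(-127) + Z) + D(482, 116) = ((-1/4 - 5/4*(-127)) + 83521) + (-67 + 5*482) = ((-1/4 + 635/4) + 83521) + (-67 + 2410) = (317/2 + 83521) + 2343 = 167359/2 + 2343 = 172045/2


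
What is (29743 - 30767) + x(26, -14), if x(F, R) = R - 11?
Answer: -1049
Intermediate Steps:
x(F, R) = -11 + R
(29743 - 30767) + x(26, -14) = (29743 - 30767) + (-11 - 14) = -1024 - 25 = -1049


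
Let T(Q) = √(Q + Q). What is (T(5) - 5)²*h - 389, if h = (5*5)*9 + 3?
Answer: 7591 - 2280*√10 ≈ 381.01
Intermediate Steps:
T(Q) = √2*√Q (T(Q) = √(2*Q) = √2*√Q)
h = 228 (h = 25*9 + 3 = 225 + 3 = 228)
(T(5) - 5)²*h - 389 = (√2*√5 - 5)²*228 - 389 = (√10 - 5)²*228 - 389 = (-5 + √10)²*228 - 389 = 228*(-5 + √10)² - 389 = -389 + 228*(-5 + √10)²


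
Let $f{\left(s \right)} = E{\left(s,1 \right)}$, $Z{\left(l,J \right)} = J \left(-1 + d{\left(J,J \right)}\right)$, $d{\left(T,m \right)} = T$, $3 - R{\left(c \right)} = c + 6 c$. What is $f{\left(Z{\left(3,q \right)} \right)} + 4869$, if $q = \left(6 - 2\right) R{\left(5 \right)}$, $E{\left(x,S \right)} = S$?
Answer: $4870$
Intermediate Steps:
$R{\left(c \right)} = 3 - 7 c$ ($R{\left(c \right)} = 3 - \left(c + 6 c\right) = 3 - 7 c$)
$q = -128$ ($q = \left(6 - 2\right) \left(3 - 35\right) = 4 \left(3 - 35\right) = 4 \left(-32\right) = -128$)
$Z{\left(l,J \right)} = J \left(-1 + J\right)$
$f{\left(s \right)} = 1$
$f{\left(Z{\left(3,q \right)} \right)} + 4869 = 1 + 4869 = 4870$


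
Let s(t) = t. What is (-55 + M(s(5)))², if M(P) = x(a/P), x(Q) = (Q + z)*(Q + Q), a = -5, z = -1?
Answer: 2601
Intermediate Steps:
x(Q) = 2*Q*(-1 + Q) (x(Q) = (Q - 1)*(Q + Q) = (-1 + Q)*(2*Q) = 2*Q*(-1 + Q))
M(P) = -10*(-1 - 5/P)/P (M(P) = 2*(-5/P)*(-1 - 5/P) = -10*(-1 - 5/P)/P)
(-55 + M(s(5)))² = (-55 + 10*(5 + 5)/5²)² = (-55 + 10*(1/25)*10)² = (-55 + 4)² = (-51)² = 2601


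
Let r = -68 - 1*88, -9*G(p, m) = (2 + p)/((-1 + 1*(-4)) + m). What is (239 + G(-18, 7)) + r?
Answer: 755/9 ≈ 83.889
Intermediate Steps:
G(p, m) = -(2 + p)/(9*(-5 + m)) (G(p, m) = -(2 + p)/(9*((-1 + 1*(-4)) + m)) = -(2 + p)/(9*((-1 - 4) + m)) = -(2 + p)/(9*(-5 + m)))
r = -156 (r = -68 - 88 = -156)
(239 + G(-18, 7)) + r = (239 + (-2 - 1*(-18))/(9*(-5 + 7))) - 156 = (239 + (⅑)*(-2 + 18)/2) - 156 = (239 + (⅑)*(½)*16) - 156 = (239 + 8/9) - 156 = 2159/9 - 156 = 755/9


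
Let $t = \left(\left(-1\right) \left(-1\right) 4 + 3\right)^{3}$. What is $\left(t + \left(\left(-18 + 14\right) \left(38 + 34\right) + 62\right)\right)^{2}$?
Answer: $13689$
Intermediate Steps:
$t = 343$ ($t = \left(1 \cdot 4 + 3\right)^{3} = \left(4 + 3\right)^{3} = 7^{3} = 343$)
$\left(t + \left(\left(-18 + 14\right) \left(38 + 34\right) + 62\right)\right)^{2} = \left(343 + \left(\left(-18 + 14\right) \left(38 + 34\right) + 62\right)\right)^{2} = \left(343 + \left(\left(-4\right) 72 + 62\right)\right)^{2} = \left(343 + \left(-288 + 62\right)\right)^{2} = \left(343 - 226\right)^{2} = 117^{2} = 13689$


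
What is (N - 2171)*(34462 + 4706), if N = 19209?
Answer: 667344384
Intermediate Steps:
(N - 2171)*(34462 + 4706) = (19209 - 2171)*(34462 + 4706) = 17038*39168 = 667344384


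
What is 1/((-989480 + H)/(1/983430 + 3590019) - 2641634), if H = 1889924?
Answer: -3530532385171/9326373501245166494 ≈ -3.7855e-7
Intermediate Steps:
1/((-989480 + H)/(1/983430 + 3590019) - 2641634) = 1/((-989480 + 1889924)/(1/983430 + 3590019) - 2641634) = 1/(900444/(1/983430 + 3590019) - 2641634) = 1/(900444/(3530532385171/983430) - 2641634) = 1/(900444*(983430/3530532385171) - 2641634) = 1/(885523642920/3530532385171 - 2641634) = 1/(-9326373501245166494/3530532385171) = -3530532385171/9326373501245166494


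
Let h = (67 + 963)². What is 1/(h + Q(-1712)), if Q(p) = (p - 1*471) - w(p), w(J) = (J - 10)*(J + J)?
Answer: -1/4837411 ≈ -2.0672e-7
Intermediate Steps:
h = 1060900 (h = 1030² = 1060900)
w(J) = 2*J*(-10 + J) (w(J) = (-10 + J)*(2*J) = 2*J*(-10 + J))
Q(p) = -471 + p - 2*p*(-10 + p) (Q(p) = (p - 1*471) - 2*p*(-10 + p) = (p - 471) - 2*p*(-10 + p) = (-471 + p) - 2*p*(-10 + p) = -471 + p - 2*p*(-10 + p))
1/(h + Q(-1712)) = 1/(1060900 + (-471 - 1712 - 2*(-1712)*(-10 - 1712))) = 1/(1060900 + (-471 - 1712 - 2*(-1712)*(-1722))) = 1/(1060900 + (-471 - 1712 - 5896128)) = 1/(1060900 - 5898311) = 1/(-4837411) = -1/4837411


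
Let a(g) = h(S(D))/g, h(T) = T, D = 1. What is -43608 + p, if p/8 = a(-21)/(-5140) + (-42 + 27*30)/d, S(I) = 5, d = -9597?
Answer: -15365373418/352347 ≈ -43609.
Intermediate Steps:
a(g) = 5/g
p = -225442/352347 (p = 8*((5/(-21))/(-5140) + (-42 + 27*30)/(-9597)) = 8*((5*(-1/21))*(-1/5140) + (-42 + 810)*(-1/9597)) = 8*(-5/21*(-1/5140) + 768*(-1/9597)) = 8*(1/21588 - 256/3199) = 8*(-112721/1409388) = -225442/352347 ≈ -0.63983)
-43608 + p = -43608 - 225442/352347 = -15365373418/352347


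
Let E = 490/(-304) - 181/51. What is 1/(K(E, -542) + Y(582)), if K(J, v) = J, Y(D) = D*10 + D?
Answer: 7752/49588297 ≈ 0.00015633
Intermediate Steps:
E = -40007/7752 (E = 490*(-1/304) - 181*1/51 = -245/152 - 181/51 = -40007/7752 ≈ -5.1609)
Y(D) = 11*D (Y(D) = 10*D + D = 11*D)
1/(K(E, -542) + Y(582)) = 1/(-40007/7752 + 11*582) = 1/(-40007/7752 + 6402) = 1/(49588297/7752) = 7752/49588297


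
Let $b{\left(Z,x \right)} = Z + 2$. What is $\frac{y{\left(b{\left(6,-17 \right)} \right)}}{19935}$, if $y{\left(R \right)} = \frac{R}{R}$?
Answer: $\frac{1}{19935} \approx 5.0163 \cdot 10^{-5}$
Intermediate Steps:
$b{\left(Z,x \right)} = 2 + Z$
$y{\left(R \right)} = 1$
$\frac{y{\left(b{\left(6,-17 \right)} \right)}}{19935} = 1 \cdot \frac{1}{19935} = \frac{1}{19935}$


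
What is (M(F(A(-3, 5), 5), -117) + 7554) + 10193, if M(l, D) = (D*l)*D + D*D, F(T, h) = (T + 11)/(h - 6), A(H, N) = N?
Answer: -187588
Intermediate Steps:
F(T, h) = (11 + T)/(-6 + h)
M(l, D) = D² + l*D² (M(l, D) = l*D² + D² = D² + l*D²)
(M(F(A(-3, 5), 5), -117) + 7554) + 10193 = ((-117)²*(1 + (11 + 5)/(-6 + 5)) + 7554) + 10193 = (13689*(1 + 16/(-1)) + 7554) + 10193 = (13689*(1 - 1*16) + 7554) + 10193 = (13689*(1 - 16) + 7554) + 10193 = (13689*(-15) + 7554) + 10193 = (-205335 + 7554) + 10193 = -197781 + 10193 = -187588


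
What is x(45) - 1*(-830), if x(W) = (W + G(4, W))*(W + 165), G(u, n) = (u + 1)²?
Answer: 15530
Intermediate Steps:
G(u, n) = (1 + u)²
x(W) = (25 + W)*(165 + W) (x(W) = (W + (1 + 4)²)*(W + 165) = (W + 5²)*(165 + W) = (W + 25)*(165 + W) = (25 + W)*(165 + W))
x(45) - 1*(-830) = (4125 + 45² + 190*45) - 1*(-830) = (4125 + 2025 + 8550) + 830 = 14700 + 830 = 15530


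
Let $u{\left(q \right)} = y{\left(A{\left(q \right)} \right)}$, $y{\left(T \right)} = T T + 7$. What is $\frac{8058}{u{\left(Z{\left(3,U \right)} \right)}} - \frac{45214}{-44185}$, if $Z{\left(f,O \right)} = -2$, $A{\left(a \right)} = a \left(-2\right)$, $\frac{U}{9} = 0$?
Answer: $\frac{357082652}{1016255} \approx 351.37$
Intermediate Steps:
$U = 0$ ($U = 9 \cdot 0 = 0$)
$A{\left(a \right)} = - 2 a$
$y{\left(T \right)} = 7 + T^{2}$ ($y{\left(T \right)} = T^{2} + 7 = 7 + T^{2}$)
$u{\left(q \right)} = 7 + 4 q^{2}$ ($u{\left(q \right)} = 7 + \left(- 2 q\right)^{2} = 7 + 4 q^{2}$)
$\frac{8058}{u{\left(Z{\left(3,U \right)} \right)}} - \frac{45214}{-44185} = \frac{8058}{7 + 4 \left(-2\right)^{2}} - \frac{45214}{-44185} = \frac{8058}{7 + 4 \cdot 4} - - \frac{45214}{44185} = \frac{8058}{7 + 16} + \frac{45214}{44185} = \frac{8058}{23} + \frac{45214}{44185} = \frac{357082652}{1016255}$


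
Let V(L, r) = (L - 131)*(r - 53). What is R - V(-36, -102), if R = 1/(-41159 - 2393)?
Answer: -1127343521/43552 ≈ -25885.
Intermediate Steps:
V(L, r) = (-131 + L)*(-53 + r)
R = -1/43552 (R = 1/(-43552) = -1/43552 ≈ -2.2961e-5)
R - V(-36, -102) = -1/43552 - (6943 - 131*(-102) - 53*(-36) - 36*(-102)) = -1/43552 - (6943 + 13362 + 1908 + 3672) = -1/43552 - 1*25885 = -1/43552 - 25885 = -1127343521/43552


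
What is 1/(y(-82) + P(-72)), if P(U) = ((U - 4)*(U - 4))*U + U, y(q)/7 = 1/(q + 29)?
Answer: -53/22045039 ≈ -2.4042e-6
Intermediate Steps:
y(q) = 7/(29 + q) (y(q) = 7/(q + 29) = 7/(29 + q))
P(U) = U + U*(-4 + U)² (P(U) = ((-4 + U)*(-4 + U))*U + U = (-4 + U)²*U + U = U*(-4 + U)² + U = U + U*(-4 + U)²)
1/(y(-82) + P(-72)) = 1/(7/(29 - 82) - 72*(1 + (-4 - 72)²)) = 1/(7/(-53) - 72*(1 + (-76)²)) = 1/(7*(-1/53) - 72*(1 + 5776)) = 1/(-7/53 - 72*5777) = 1/(-7/53 - 415944) = 1/(-22045039/53) = -53/22045039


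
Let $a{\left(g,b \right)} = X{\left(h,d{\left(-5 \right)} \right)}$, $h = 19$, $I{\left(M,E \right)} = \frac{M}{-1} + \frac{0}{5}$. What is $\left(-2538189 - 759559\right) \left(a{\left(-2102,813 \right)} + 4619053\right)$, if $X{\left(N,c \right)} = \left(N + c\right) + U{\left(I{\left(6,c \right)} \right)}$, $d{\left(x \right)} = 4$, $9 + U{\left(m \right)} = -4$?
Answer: $-15232505770124$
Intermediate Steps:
$I{\left(M,E \right)} = - M$ ($I{\left(M,E \right)} = M \left(-1\right) + 0 \cdot \frac{1}{5} = - M + 0 = - M$)
$U{\left(m \right)} = -13$ ($U{\left(m \right)} = -9 - 4 = -13$)
$X{\left(N,c \right)} = -13 + N + c$ ($X{\left(N,c \right)} = \left(N + c\right) - 13 = -13 + N + c$)
$a{\left(g,b \right)} = 10$ ($a{\left(g,b \right)} = -13 + 19 + 4 = 10$)
$\left(-2538189 - 759559\right) \left(a{\left(-2102,813 \right)} + 4619053\right) = \left(-2538189 - 759559\right) \left(10 + 4619053\right) = \left(-3297748\right) 4619063 = -15232505770124$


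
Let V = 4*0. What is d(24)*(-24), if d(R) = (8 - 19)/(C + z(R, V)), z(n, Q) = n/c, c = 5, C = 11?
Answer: 1320/79 ≈ 16.709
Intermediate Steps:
V = 0
z(n, Q) = n/5
d(R) = -11/(11 + R/5) (d(R) = (8 - 19)/(11 + R/5) = -11/(11 + R/5))
d(24)*(-24) = -55/(55 + 24)*(-24) = -55/79*(-24) = 1320/79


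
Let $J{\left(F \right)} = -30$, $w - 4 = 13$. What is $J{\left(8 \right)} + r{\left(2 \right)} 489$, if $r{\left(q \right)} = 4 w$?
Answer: $33222$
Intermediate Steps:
$w = 17$ ($w = 4 + 13 = 17$)
$r{\left(q \right)} = 68$ ($r{\left(q \right)} = 4 \cdot 17 = 68$)
$J{\left(8 \right)} + r{\left(2 \right)} 489 = -30 + 68 \cdot 489 = -30 + 33252 = 33222$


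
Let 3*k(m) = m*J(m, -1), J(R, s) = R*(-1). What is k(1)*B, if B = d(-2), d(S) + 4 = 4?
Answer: 0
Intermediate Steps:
J(R, s) = -R
d(S) = 0 (d(S) = -4 + 4 = 0)
k(m) = -m²/3 (k(m) = (m*(-m))/3 = (-m²)/3 = -m²/3)
B = 0
k(1)*B = -⅓*1²*0 = -⅓*1*0 = -⅓*0 = 0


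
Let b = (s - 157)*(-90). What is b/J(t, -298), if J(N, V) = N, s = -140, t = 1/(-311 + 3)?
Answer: -8232840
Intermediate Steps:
t = -1/308 (t = 1/(-308) = -1/308 ≈ -0.0032468)
b = 26730 (b = (-140 - 157)*(-90) = -297*(-90) = 26730)
b/J(t, -298) = 26730/(-1/308) = 26730*(-308) = -8232840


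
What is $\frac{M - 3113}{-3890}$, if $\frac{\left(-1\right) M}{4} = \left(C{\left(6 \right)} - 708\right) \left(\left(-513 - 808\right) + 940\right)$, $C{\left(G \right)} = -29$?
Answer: $\frac{1126301}{3890} \approx 289.54$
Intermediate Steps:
$M = -1123188$ ($M = - 4 \left(-29 - 708\right) \left(\left(-513 - 808\right) + 940\right) = - 4 \left(- 737 \left(\left(-513 - 808\right) + 940\right)\right) = - 4 \left(- 737 \left(-1321 + 940\right)\right) = - 4 \left(\left(-737\right) \left(-381\right)\right) = \left(-4\right) 280797 = -1123188$)
$\frac{M - 3113}{-3890} = \frac{-1123188 - 3113}{-3890} = \left(-1123188 - 3113\right) \left(- \frac{1}{3890}\right) = \left(-1126301\right) \left(- \frac{1}{3890}\right) = \frac{1126301}{3890}$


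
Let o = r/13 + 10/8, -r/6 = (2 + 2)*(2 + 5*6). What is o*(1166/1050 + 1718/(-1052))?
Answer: 433961219/14359800 ≈ 30.221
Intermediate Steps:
r = -768 (r = -6*(2 + 2)*(2 + 5*6) = -24*(2 + 30) = -24*32 = -6*128 = -768)
o = -3007/52 (o = -768/13 + 10/8 = -768*1/13 + 10*(1/8) = -768/13 + 5/4 = -3007/52 ≈ -57.827)
o*(1166/1050 + 1718/(-1052)) = -3007*(1166/1050 + 1718/(-1052))/52 = -3007*(1166*(1/1050) + 1718*(-1/1052))/52 = -3007*(583/525 - 859/526)/52 = -3007/52*(-144317/276150) = 433961219/14359800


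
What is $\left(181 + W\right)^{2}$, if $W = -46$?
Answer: $18225$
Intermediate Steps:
$\left(181 + W\right)^{2} = \left(181 - 46\right)^{2} = 135^{2} = 18225$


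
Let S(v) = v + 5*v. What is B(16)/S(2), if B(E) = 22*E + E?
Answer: 92/3 ≈ 30.667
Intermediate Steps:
B(E) = 23*E
S(v) = 6*v
B(16)/S(2) = (23*16)/((6*2)) = 368/12 = 368*(1/12) = 92/3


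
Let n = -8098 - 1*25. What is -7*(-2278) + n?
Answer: 7823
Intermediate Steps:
n = -8123 (n = -8098 - 25 = -8123)
-7*(-2278) + n = -7*(-2278) - 8123 = 15946 - 8123 = 7823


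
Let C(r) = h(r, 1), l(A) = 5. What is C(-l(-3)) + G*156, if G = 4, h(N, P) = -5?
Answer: 619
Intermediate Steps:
C(r) = -5
C(-l(-3)) + G*156 = -5 + 4*156 = -5 + 624 = 619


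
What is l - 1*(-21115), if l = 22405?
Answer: 43520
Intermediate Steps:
l - 1*(-21115) = 22405 - 1*(-21115) = 22405 + 21115 = 43520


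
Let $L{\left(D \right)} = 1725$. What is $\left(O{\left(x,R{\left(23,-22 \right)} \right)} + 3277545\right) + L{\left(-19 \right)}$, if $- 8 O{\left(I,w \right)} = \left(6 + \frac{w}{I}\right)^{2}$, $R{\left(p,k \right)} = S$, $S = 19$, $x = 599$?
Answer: $\frac{9412829788391}{2870408} \approx 3.2793 \cdot 10^{6}$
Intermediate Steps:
$R{\left(p,k \right)} = 19$
$O{\left(I,w \right)} = - \frac{\left(6 + \frac{w}{I}\right)^{2}}{8}$
$\left(O{\left(x,R{\left(23,-22 \right)} \right)} + 3277545\right) + L{\left(-19 \right)} = \left(- \frac{\left(19 + 6 \cdot 599\right)^{2}}{8 \cdot 358801} + 3277545\right) + 1725 = \left(\left(- \frac{1}{8}\right) \frac{1}{358801} \left(19 + 3594\right)^{2} + 3277545\right) + 1725 = \left(\left(- \frac{1}{8}\right) \frac{1}{358801} \cdot 3613^{2} + 3277545\right) + 1725 = \left(\left(- \frac{1}{8}\right) \frac{1}{358801} \cdot 13053769 + 3277545\right) + 1725 = \left(- \frac{13053769}{2870408} + 3277545\right) + 1725 = \frac{9407878334591}{2870408} + 1725 = \frac{9412829788391}{2870408}$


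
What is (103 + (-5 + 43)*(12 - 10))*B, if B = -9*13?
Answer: -20943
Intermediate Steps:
B = -117
(103 + (-5 + 43)*(12 - 10))*B = (103 + (-5 + 43)*(12 - 10))*(-117) = (103 + 38*2)*(-117) = (103 + 76)*(-117) = 179*(-117) = -20943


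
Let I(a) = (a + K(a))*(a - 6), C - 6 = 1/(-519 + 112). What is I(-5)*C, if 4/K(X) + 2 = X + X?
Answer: 39056/111 ≈ 351.86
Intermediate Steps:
K(X) = 4/(-2 + 2*X) (K(X) = 4/(-2 + (X + X)) = 4/(-2 + 2*X))
C = 2441/407 (C = 6 + 1/(-519 + 112) = 6 + 1/(-407) = 6 - 1/407 = 2441/407 ≈ 5.9975)
I(a) = (-6 + a)*(a + 2/(-1 + a)) (I(a) = (a + 2/(-1 + a))*(a - 6) = (a + 2/(-1 + a))*(-6 + a) = (-6 + a)*(a + 2/(-1 + a)))
I(-5)*C = ((-12 + 2*(-5) - 5*(-1 - 5)*(-6 - 5))/(-1 - 5))*(2441/407) = ((-12 - 10 - 5*(-6)*(-11))/(-6))*(2441/407) = -(-12 - 10 - 330)/6*(2441/407) = -⅙*(-352)*(2441/407) = (176/3)*(2441/407) = 39056/111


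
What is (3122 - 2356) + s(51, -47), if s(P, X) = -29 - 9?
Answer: 728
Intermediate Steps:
s(P, X) = -38
(3122 - 2356) + s(51, -47) = (3122 - 2356) - 38 = 766 - 38 = 728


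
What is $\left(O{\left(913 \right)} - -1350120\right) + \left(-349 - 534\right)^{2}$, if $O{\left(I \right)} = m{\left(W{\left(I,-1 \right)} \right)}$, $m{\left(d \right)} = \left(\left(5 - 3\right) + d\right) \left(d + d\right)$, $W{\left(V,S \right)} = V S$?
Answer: $3793295$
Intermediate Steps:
$W{\left(V,S \right)} = S V$
$m{\left(d \right)} = 2 d \left(2 + d\right)$ ($m{\left(d \right)} = \left(2 + d\right) 2 d = 2 d \left(2 + d\right)$)
$O{\left(I \right)} = - 2 I \left(2 - I\right)$ ($O{\left(I \right)} = 2 \left(- I\right) \left(2 - I\right) = - 2 I \left(2 - I\right)$)
$\left(O{\left(913 \right)} - -1350120\right) + \left(-349 - 534\right)^{2} = \left(2 \cdot 913 \left(-2 + 913\right) - -1350120\right) + \left(-349 - 534\right)^{2} = \left(2 \cdot 913 \cdot 911 + 1350120\right) + \left(-883\right)^{2} = \left(1663486 + 1350120\right) + 779689 = 3013606 + 779689 = 3793295$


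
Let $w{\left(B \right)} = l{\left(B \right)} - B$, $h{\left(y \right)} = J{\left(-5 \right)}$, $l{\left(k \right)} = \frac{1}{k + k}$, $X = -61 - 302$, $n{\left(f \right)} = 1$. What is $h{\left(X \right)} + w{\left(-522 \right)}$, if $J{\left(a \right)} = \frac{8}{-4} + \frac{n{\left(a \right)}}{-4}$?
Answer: $\frac{271309}{522} \approx 519.75$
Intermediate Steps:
$X = -363$
$l{\left(k \right)} = \frac{1}{2 k}$
$J{\left(a \right)} = - \frac{9}{4}$ ($J{\left(a \right)} = \frac{8}{-4} + 1 \frac{1}{-4} = 8 \left(- \frac{1}{4}\right) + 1 \left(- \frac{1}{4}\right) = -2 - \frac{1}{4} = - \frac{9}{4}$)
$h{\left(y \right)} = - \frac{9}{4}$
$w{\left(B \right)} = \frac{1}{2 B} - B$
$h{\left(X \right)} + w{\left(-522 \right)} = - \frac{9}{4} + \left(\frac{1}{2 \left(-522\right)} - -522\right) = - \frac{9}{4} + \left(\frac{1}{2} \left(- \frac{1}{522}\right) + 522\right) = - \frac{9}{4} + \left(- \frac{1}{1044} + 522\right) = - \frac{9}{4} + \frac{544967}{1044} = \frac{271309}{522}$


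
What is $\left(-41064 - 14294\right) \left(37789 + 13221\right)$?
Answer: $-2823811580$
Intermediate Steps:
$\left(-41064 - 14294\right) \left(37789 + 13221\right) = \left(-55358\right) 51010 = -2823811580$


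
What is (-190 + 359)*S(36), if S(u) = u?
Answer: 6084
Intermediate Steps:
(-190 + 359)*S(36) = (-190 + 359)*36 = 169*36 = 6084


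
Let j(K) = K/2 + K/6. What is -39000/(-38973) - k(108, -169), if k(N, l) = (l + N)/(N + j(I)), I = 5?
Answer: 6719353/4338994 ≈ 1.5486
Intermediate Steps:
j(K) = 2*K/3 (j(K) = K*(1/2) + K*(1/6) = K/2 + K/6 = 2*K/3)
k(N, l) = (N + l)/(10/3 + N) (k(N, l) = (l + N)/(N + (2/3)*5) = (N + l)/(N + 10/3) = (N + l)/(10/3 + N))
-39000/(-38973) - k(108, -169) = -39000/(-38973) - 3*(108 - 169)/(10 + 3*108) = -39000*(-1/38973) - 3*(-61)/(10 + 324) = 13000/12991 - 3*(-61)/334 = 13000/12991 - 1*(-183/334) = 13000/12991 + 183/334 = 6719353/4338994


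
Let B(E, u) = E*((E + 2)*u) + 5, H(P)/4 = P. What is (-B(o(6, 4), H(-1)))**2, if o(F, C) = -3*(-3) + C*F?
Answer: 21298225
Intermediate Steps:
H(P) = 4*P
o(F, C) = 9 + C*F
B(E, u) = 5 + E*u*(2 + E) (B(E, u) = E*((2 + E)*u) + 5 = E*(u*(2 + E)) + 5 = E*u*(2 + E) + 5 = 5 + E*u*(2 + E))
(-B(o(6, 4), H(-1)))**2 = (-(5 + (4*(-1))*(9 + 4*6)**2 + 2*(9 + 4*6)*(4*(-1))))**2 = (-(5 - 4*(9 + 24)**2 + 2*(9 + 24)*(-4)))**2 = (-(5 - 4*33**2 + 2*33*(-4)))**2 = (-(5 - 4*1089 - 264))**2 = (-(5 - 4356 - 264))**2 = (-1*(-4615))**2 = 4615**2 = 21298225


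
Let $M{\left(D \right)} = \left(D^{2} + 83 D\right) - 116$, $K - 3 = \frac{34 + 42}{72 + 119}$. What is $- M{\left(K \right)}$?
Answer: $- \frac{6478002}{36481} \approx -177.57$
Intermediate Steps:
$K = \frac{649}{191}$ ($K = 3 + \frac{34 + 42}{72 + 119} = 3 + \frac{76}{191} = \frac{649}{191} \approx 3.3979$)
$M{\left(D \right)} = -116 + D^{2} + 83 D$
$- M{\left(K \right)} = - (-116 + \left(\frac{649}{191}\right)^{2} + 83 \cdot \frac{649}{191}) = - (-116 + \frac{421201}{36481} + \frac{53867}{191}) = \left(-1\right) \frac{6478002}{36481} = - \frac{6478002}{36481}$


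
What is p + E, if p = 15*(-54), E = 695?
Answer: -115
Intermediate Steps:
p = -810
p + E = -810 + 695 = -115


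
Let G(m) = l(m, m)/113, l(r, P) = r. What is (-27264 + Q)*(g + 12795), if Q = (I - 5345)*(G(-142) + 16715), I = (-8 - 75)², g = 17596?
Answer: 88528964765400/113 ≈ 7.8344e+11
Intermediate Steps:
G(m) = m/113
I = 6889 (I = (-83)² = 6889)
Q = 2916080232/113 (Q = (6889 - 5345)*((1/113)*(-142) + 16715) = 1544*(-142/113 + 16715) = 1544*(1888653/113) = 2916080232/113 ≈ 2.5806e+7)
(-27264 + Q)*(g + 12795) = (-27264 + 2916080232/113)*(17596 + 12795) = (2912999400/113)*30391 = 88528964765400/113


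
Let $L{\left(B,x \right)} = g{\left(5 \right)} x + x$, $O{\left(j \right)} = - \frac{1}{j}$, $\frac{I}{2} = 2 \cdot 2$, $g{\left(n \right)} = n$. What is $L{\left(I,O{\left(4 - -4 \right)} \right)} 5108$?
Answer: $-3831$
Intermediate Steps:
$I = 8$ ($I = 2 \cdot 2 \cdot 2 = 2 \cdot 4 = 8$)
$L{\left(B,x \right)} = 6 x$ ($L{\left(B,x \right)} = 5 x + x = 6 x$)
$L{\left(I,O{\left(4 - -4 \right)} \right)} 5108 = 6 \left(- \frac{1}{4 - -4}\right) 5108 = 6 \left(- \frac{1}{4 + 4}\right) 5108 = 6 \left(- \frac{1}{8}\right) 5108 = \left(- \frac{3}{4}\right) 5108 = -3831$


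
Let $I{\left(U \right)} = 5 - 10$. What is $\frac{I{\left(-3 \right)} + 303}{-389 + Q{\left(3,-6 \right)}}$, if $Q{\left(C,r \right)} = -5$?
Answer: $- \frac{149}{197} \approx -0.75634$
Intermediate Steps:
$I{\left(U \right)} = -5$ ($I{\left(U \right)} = 5 - 10 = -5$)
$\frac{I{\left(-3 \right)} + 303}{-389 + Q{\left(3,-6 \right)}} = \frac{-5 + 303}{-389 - 5} = \frac{298}{-394} = 298 \left(- \frac{1}{394}\right) = - \frac{149}{197}$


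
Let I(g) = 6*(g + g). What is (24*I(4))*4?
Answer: 4608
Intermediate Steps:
I(g) = 12*g (I(g) = 6*(2*g) = 12*g)
(24*I(4))*4 = (24*(12*4))*4 = (24*48)*4 = 1152*4 = 4608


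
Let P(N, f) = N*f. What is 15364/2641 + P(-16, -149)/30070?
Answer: 234145812/39707435 ≈ 5.8968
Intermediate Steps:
15364/2641 + P(-16, -149)/30070 = 15364/2641 - 16*(-149)/30070 = 15364*(1/2641) + 2384*(1/30070) = 15364/2641 + 1192/15035 = 234145812/39707435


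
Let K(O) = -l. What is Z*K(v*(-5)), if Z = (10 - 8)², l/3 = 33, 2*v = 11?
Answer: -396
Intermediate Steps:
v = 11/2 (v = (½)*11 = 11/2 ≈ 5.5000)
l = 99 (l = 3*33 = 99)
K(O) = -99 (K(O) = -1*99 = -99)
Z = 4 (Z = 2² = 4)
Z*K(v*(-5)) = 4*(-99) = -396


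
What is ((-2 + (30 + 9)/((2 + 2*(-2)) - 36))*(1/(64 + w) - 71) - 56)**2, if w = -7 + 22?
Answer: 56836467216/2253001 ≈ 25227.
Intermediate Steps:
w = 15
((-2 + (30 + 9)/((2 + 2*(-2)) - 36))*(1/(64 + w) - 71) - 56)**2 = ((-2 + (30 + 9)/((2 + 2*(-2)) - 36))*(1/(64 + 15) - 71) - 56)**2 = ((-2 + 39/((2 - 4) - 36))*(1/79 - 71) - 56)**2 = ((-2 + 39/(-2 - 36))*(1/79 - 71) - 56)**2 = ((-2 + 39/(-38))*(-5608/79) - 56)**2 = ((-2 + 39*(-1/38))*(-5608/79) - 56)**2 = ((-2 - 39/38)*(-5608/79) - 56)**2 = (-115/38*(-5608/79) - 56)**2 = (322460/1501 - 56)**2 = (238404/1501)**2 = 56836467216/2253001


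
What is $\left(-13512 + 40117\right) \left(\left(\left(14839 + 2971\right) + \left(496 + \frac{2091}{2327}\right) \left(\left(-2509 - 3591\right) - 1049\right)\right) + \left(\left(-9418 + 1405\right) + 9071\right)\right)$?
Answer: $- \frac{218755923211255}{2327} \approx -9.4008 \cdot 10^{10}$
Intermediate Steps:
$\left(-13512 + 40117\right) \left(\left(\left(14839 + 2971\right) + \left(496 + \frac{2091}{2327}\right) \left(\left(-2509 - 3591\right) - 1049\right)\right) + \left(\left(-9418 + 1405\right) + 9071\right)\right) = 26605 \left(\left(17810 + \left(496 + 2091 \cdot \frac{1}{2327}\right) \left(-6100 - 1049\right)\right) + \left(-8013 + 9071\right)\right) = 26605 \left(\left(17810 + \left(496 + \frac{2091}{2327}\right) \left(-7149\right)\right) + 1058\right) = 26605 \left(\left(17810 + \frac{1156283}{2327} \left(-7149\right)\right) + 1058\right) = 26605 \left(\left(17810 - \frac{8266267167}{2327}\right) + 1058\right) = 26605 \left(- \frac{8224823297}{2327} + 1058\right) = 26605 \left(- \frac{8222361331}{2327}\right) = - \frac{218755923211255}{2327}$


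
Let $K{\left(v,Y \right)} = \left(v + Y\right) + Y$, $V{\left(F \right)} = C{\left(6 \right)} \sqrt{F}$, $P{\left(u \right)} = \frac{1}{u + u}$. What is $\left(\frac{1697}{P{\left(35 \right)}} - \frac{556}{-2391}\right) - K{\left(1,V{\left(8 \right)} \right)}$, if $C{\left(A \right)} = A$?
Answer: $\frac{284025055}{2391} - 24 \sqrt{2} \approx 1.1876 \cdot 10^{5}$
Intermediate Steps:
$P{\left(u \right)} = \frac{1}{2 u}$
$V{\left(F \right)} = 6 \sqrt{F}$
$K{\left(v,Y \right)} = v + 2 Y$ ($K{\left(v,Y \right)} = \left(Y + v\right) + Y = v + 2 Y$)
$\left(\frac{1697}{P{\left(35 \right)}} - \frac{556}{-2391}\right) - K{\left(1,V{\left(8 \right)} \right)} = \left(\frac{1697}{\frac{1}{2} \cdot \frac{1}{35}} - \frac{556}{-2391}\right) - \left(1 + 2 \cdot 6 \sqrt{8}\right) = \left(\frac{1697}{\frac{1}{2} \cdot \frac{1}{35}} - - \frac{556}{2391}\right) - \left(1 + 2 \cdot 6 \cdot 2 \sqrt{2}\right) = \left(1697 \frac{1}{\frac{1}{70}} + \frac{556}{2391}\right) - \left(1 + 2 \cdot 12 \sqrt{2}\right) = \left(1697 \cdot 70 + \frac{556}{2391}\right) - \left(1 + 24 \sqrt{2}\right) = \left(118790 + \frac{556}{2391}\right) - \left(1 + 24 \sqrt{2}\right) = \frac{284027446}{2391} - \left(1 + 24 \sqrt{2}\right) = \frac{284025055}{2391} - 24 \sqrt{2}$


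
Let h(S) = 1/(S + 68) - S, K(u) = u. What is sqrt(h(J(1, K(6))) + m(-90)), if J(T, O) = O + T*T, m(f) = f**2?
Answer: 16*sqrt(7113)/15 ≈ 89.961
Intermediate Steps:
J(T, O) = O + T**2
h(S) = 1/(68 + S) - S
sqrt(h(J(1, K(6))) + m(-90)) = sqrt((1 - (6 + 1**2)**2 - 68*(6 + 1**2))/(68 + (6 + 1**2)) + (-90)**2) = sqrt((1 - (6 + 1)**2 - 68*(6 + 1))/(68 + (6 + 1)) + 8100) = sqrt((1 - 1*7**2 - 68*7)/(68 + 7) + 8100) = sqrt((1 - 1*49 - 476)/75 + 8100) = sqrt((1 - 49 - 476)/75 + 8100) = sqrt((1/75)*(-524) + 8100) = sqrt(-524/75 + 8100) = sqrt(606976/75) = 16*sqrt(7113)/15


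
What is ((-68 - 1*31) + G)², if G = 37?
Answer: 3844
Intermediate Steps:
((-68 - 1*31) + G)² = ((-68 - 1*31) + 37)² = ((-68 - 31) + 37)² = (-99 + 37)² = (-62)² = 3844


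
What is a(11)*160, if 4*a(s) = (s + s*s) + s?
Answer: 5720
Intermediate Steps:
a(s) = s/2 + s²/4 (a(s) = ((s + s*s) + s)/4 = ((s + s²) + s)/4 = (s² + 2*s)/4 = s/2 + s²/4)
a(11)*160 = ((¼)*11*(2 + 11))*160 = ((¼)*11*13)*160 = (143/4)*160 = 5720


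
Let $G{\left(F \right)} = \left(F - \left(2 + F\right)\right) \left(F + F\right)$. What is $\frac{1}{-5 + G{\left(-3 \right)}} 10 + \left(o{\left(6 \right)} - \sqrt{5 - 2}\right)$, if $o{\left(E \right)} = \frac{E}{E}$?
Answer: $\frac{17}{7} - \sqrt{3} \approx 0.69652$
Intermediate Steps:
$o{\left(E \right)} = 1$
$G{\left(F \right)} = - 4 F$ ($G{\left(F \right)} = - 2 \cdot 2 F = - 4 F$)
$\frac{1}{-5 + G{\left(-3 \right)}} 10 + \left(o{\left(6 \right)} - \sqrt{5 - 2}\right) = \frac{1}{-5 - -12} \cdot 10 + \left(1 - \sqrt{5 - 2}\right) = \frac{1}{-5 + 12} \cdot 10 + \left(1 - \sqrt{3}\right) = \frac{1}{7} \cdot 10 + \left(1 - \sqrt{3}\right) = \frac{10}{7} + \left(1 - \sqrt{3}\right) = \frac{17}{7} - \sqrt{3}$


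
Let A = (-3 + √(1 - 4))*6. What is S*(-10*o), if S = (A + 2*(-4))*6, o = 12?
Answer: 18720 - 4320*I*√3 ≈ 18720.0 - 7482.5*I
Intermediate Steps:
A = -18 + 6*I*√3 (A = (-3 + √(-3))*6 = (-3 + I*√3)*6 = -18 + 6*I*√3 ≈ -18.0 + 10.392*I)
S = -156 + 36*I*√3 (S = ((-18 + 6*I*√3) + 2*(-4))*6 = ((-18 + 6*I*√3) - 8)*6 = (-26 + 6*I*√3)*6 = -156 + 36*I*√3 ≈ -156.0 + 62.354*I)
S*(-10*o) = (-156 + 36*I*√3)*(-10*12) = (-156 + 36*I*√3)*(-120) = 18720 - 4320*I*√3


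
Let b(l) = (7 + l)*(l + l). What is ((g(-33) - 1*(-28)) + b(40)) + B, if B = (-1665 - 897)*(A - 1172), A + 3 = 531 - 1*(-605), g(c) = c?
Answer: 103673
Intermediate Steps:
b(l) = 2*l*(7 + l) (b(l) = (7 + l)*(2*l) = 2*l*(7 + l))
A = 1133 (A = -3 + (531 - 1*(-605)) = -3 + (531 + 605) = -3 + 1136 = 1133)
B = 99918 (B = (-1665 - 897)*(1133 - 1172) = -2562*(-39) = 99918)
((g(-33) - 1*(-28)) + b(40)) + B = ((-33 - 1*(-28)) + 2*40*(7 + 40)) + 99918 = ((-33 + 28) + 2*40*47) + 99918 = (-5 + 3760) + 99918 = 3755 + 99918 = 103673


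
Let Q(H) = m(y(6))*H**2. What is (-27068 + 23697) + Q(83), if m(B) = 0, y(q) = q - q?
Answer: -3371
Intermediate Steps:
y(q) = 0
Q(H) = 0 (Q(H) = 0*H**2 = 0)
(-27068 + 23697) + Q(83) = (-27068 + 23697) + 0 = -3371 + 0 = -3371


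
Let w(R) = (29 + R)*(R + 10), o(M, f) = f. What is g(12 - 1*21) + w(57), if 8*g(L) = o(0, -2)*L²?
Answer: 22967/4 ≈ 5741.8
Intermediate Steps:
w(R) = (10 + R)*(29 + R) (w(R) = (29 + R)*(10 + R) = (10 + R)*(29 + R))
g(L) = -L²/4 (g(L) = (-2*L²)/8 = -L²/4)
g(12 - 1*21) + w(57) = -(12 - 1*21)²/4 + (290 + 57² + 39*57) = -(12 - 21)²/4 + (290 + 3249 + 2223) = -¼*(-9)² + 5762 = -¼*81 + 5762 = -81/4 + 5762 = 22967/4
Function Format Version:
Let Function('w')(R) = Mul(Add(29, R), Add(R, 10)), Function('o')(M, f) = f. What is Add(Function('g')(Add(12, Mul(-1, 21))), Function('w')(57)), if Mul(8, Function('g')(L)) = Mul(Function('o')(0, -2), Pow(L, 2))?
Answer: Rational(22967, 4) ≈ 5741.8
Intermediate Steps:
Function('w')(R) = Mul(Add(10, R), Add(29, R)) (Function('w')(R) = Mul(Add(29, R), Add(10, R)) = Mul(Add(10, R), Add(29, R)))
Function('g')(L) = Mul(Rational(-1, 4), Pow(L, 2)) (Function('g')(L) = Mul(Rational(1, 8), Mul(-2, Pow(L, 2))) = Mul(Rational(-1, 4), Pow(L, 2)))
Add(Function('g')(Add(12, Mul(-1, 21))), Function('w')(57)) = Add(Mul(Rational(-1, 4), Pow(Add(12, Mul(-1, 21)), 2)), Add(290, Pow(57, 2), Mul(39, 57))) = Add(Mul(Rational(-1, 4), Pow(Add(12, -21), 2)), Add(290, 3249, 2223)) = Add(Mul(Rational(-1, 4), Pow(-9, 2)), 5762) = Add(Mul(Rational(-1, 4), 81), 5762) = Add(Rational(-81, 4), 5762) = Rational(22967, 4)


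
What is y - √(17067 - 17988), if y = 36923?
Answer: 36923 - I*√921 ≈ 36923.0 - 30.348*I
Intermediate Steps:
y - √(17067 - 17988) = 36923 - √(17067 - 17988) = 36923 - √(-921) = 36923 - I*√921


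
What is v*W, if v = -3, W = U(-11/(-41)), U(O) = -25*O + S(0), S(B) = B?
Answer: 825/41 ≈ 20.122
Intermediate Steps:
U(O) = -25*O (U(O) = -25*O + 0 = -25*O)
W = -275/41 (W = -(-275)/(-41) = -(-275)*(-1)/41 = -25*11/41 = -275/41 ≈ -6.7073)
v*W = -3*(-275/41) = 825/41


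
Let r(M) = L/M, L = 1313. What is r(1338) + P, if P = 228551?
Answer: 305802551/1338 ≈ 2.2855e+5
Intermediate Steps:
r(M) = 1313/M
r(1338) + P = 1313/1338 + 228551 = 305802551/1338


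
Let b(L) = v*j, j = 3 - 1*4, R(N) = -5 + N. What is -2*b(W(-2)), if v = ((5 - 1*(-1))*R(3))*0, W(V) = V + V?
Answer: 0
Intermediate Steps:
W(V) = 2*V
j = -1 (j = 3 - 4 = -1)
v = 0 (v = ((5 - 1*(-1))*(-5 + 3))*0 = ((5 + 1)*(-2))*0 = (6*(-2))*0 = -12*0 = 0)
b(L) = 0 (b(L) = 0*(-1) = 0)
-2*b(W(-2)) = -2*0 = 0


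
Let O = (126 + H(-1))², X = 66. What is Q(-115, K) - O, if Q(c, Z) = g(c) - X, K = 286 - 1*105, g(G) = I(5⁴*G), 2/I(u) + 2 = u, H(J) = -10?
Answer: -971920796/71877 ≈ -13522.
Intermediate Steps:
I(u) = 2/(-2 + u)
g(G) = 2/(-2 + 625*G) (g(G) = 2/(-2 + 5⁴*G) = 2/(-2 + 625*G))
K = 181 (K = 286 - 105 = 181)
Q(c, Z) = -66 + 2/(-2 + 625*c) (Q(c, Z) = 2/(-2 + 625*c) - 1*66 = 2/(-2 + 625*c) - 66 = -66 + 2/(-2 + 625*c))
O = 13456 (O = (126 - 10)² = 116² = 13456)
Q(-115, K) - O = 2*(67 - 20625*(-115))/(-2 + 625*(-115)) - 1*13456 = 2*(67 + 2371875)/(-2 - 71875) - 13456 = 2*2371942/(-71877) - 13456 = 2*(-1/71877)*2371942 - 13456 = -4743884/71877 - 13456 = -971920796/71877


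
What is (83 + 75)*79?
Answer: 12482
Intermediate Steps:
(83 + 75)*79 = 158*79 = 12482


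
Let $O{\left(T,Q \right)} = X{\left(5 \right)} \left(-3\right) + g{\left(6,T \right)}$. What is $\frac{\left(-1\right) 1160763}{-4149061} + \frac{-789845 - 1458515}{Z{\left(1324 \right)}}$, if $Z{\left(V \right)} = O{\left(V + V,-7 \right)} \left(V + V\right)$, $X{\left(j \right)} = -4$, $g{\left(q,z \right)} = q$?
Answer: $- \frac{1159157022791}{24720105438} \approx -46.891$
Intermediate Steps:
$O{\left(T,Q \right)} = 18$ ($O{\left(T,Q \right)} = \left(-4\right) \left(-3\right) + 6 = 12 + 6 = 18$)
$Z{\left(V \right)} = 36 V$ ($Z{\left(V \right)} = 18 \left(V + V\right) = 18 \cdot 2 V = 36 V$)
$\frac{\left(-1\right) 1160763}{-4149061} + \frac{-789845 - 1458515}{Z{\left(1324 \right)}} = \frac{\left(-1\right) 1160763}{-4149061} + \frac{-789845 - 1458515}{36 \cdot 1324} = \left(-1160763\right) \left(- \frac{1}{4149061}\right) - \frac{2248360}{47664} = \frac{1160763}{4149061} - \frac{281045}{5958} = - \frac{1159157022791}{24720105438}$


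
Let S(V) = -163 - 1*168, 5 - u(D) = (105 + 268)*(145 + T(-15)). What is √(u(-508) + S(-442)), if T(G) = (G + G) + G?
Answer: I*√37626 ≈ 193.97*I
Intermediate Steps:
T(G) = 3*G (T(G) = 2*G + G = 3*G)
u(D) = -37295 (u(D) = 5 - (105 + 268)*(145 + 3*(-15)) = 5 - 373*(145 - 45) = 5 - 373*100 = 5 - 1*37300 = 5 - 37300 = -37295)
S(V) = -331 (S(V) = -163 - 168 = -331)
√(u(-508) + S(-442)) = √(-37295 - 331) = √(-37626) = I*√37626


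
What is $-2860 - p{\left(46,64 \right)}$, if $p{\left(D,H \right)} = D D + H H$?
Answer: $-9072$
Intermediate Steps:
$p{\left(D,H \right)} = D^{2} + H^{2}$
$-2860 - p{\left(46,64 \right)} = -2860 - \left(46^{2} + 64^{2}\right) = -2860 - \left(2116 + 4096\right) = -2860 - 6212 = -9072$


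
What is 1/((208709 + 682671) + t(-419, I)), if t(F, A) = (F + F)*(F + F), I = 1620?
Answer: 1/1593624 ≈ 6.2750e-7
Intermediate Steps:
t(F, A) = 4*F² (t(F, A) = (2*F)*(2*F) = 4*F²)
1/((208709 + 682671) + t(-419, I)) = 1/((208709 + 682671) + 4*(-419)²) = 1/(891380 + 4*175561) = 1/(891380 + 702244) = 1/1593624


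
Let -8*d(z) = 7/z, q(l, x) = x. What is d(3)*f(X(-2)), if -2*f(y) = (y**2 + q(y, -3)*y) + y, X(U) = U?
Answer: 7/6 ≈ 1.1667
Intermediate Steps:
d(z) = -7/(8*z)
f(y) = y - y**2/2 (f(y) = -((y**2 - 3*y) + y)/2 = -(y**2 - 2*y)/2 = y - y**2/2)
d(3)*f(X(-2)) = (-7/8/3)*((1/2)*(-2)*(2 - 1*(-2))) = (-7/8*1/3)*((1/2)*(-2)*(2 + 2)) = -7*(-2)*4/48 = -7/24*(-4) = 7/6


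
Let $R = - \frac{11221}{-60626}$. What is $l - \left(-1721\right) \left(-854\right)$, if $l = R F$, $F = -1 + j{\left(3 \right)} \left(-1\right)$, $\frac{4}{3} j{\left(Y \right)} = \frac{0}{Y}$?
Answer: $- \frac{89104104705}{60626} \approx -1.4697 \cdot 10^{6}$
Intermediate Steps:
$j{\left(Y \right)} = 0$ ($j{\left(Y \right)} = \frac{3 \frac{0}{Y}}{4} = \frac{3}{4} \cdot 0 = 0$)
$R = \frac{11221}{60626}$ ($R = \left(-11221\right) \left(- \frac{1}{60626}\right) = \frac{11221}{60626} \approx 0.18509$)
$F = -1$ ($F = -1 + 0 \left(-1\right) = -1 + 0 = -1$)
$l = - \frac{11221}{60626}$ ($l = \frac{11221}{60626} \left(-1\right) = - \frac{11221}{60626} \approx -0.18509$)
$l - \left(-1721\right) \left(-854\right) = - \frac{11221}{60626} - \left(-1721\right) \left(-854\right) = - \frac{11221}{60626} - 1469734 = - \frac{89104104705}{60626}$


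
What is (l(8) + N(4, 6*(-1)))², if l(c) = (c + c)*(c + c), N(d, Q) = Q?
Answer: 62500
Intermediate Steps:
l(c) = 4*c² (l(c) = (2*c)*(2*c) = 4*c²)
(l(8) + N(4, 6*(-1)))² = (4*8² + 6*(-1))² = (4*64 - 6)² = (256 - 6)² = 250² = 62500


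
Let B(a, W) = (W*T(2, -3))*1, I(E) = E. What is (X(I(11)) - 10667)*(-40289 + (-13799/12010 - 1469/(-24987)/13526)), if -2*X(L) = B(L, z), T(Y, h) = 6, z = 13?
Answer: 437716207806843476792/1014767421405 ≈ 4.3135e+8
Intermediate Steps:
B(a, W) = 6*W (B(a, W) = (W*6)*1 = (6*W)*1 = 6*W)
X(L) = -39 (X(L) = -3*13 = -½*78 = -39)
(X(I(11)) - 10667)*(-40289 + (-13799/12010 - 1469/(-24987)/13526)) = (-39 - 10667)*(-40289 + (-13799/12010 - 1469/(-24987)/13526)) = -10706*(-40289 + (-13799*1/12010 - 1469*(-1/24987)*(1/13526))) = -10706*(-40289 + (-13799/12010 + (1469/24987)*(1/13526))) = -10706*(-40289 + (-13799/12010 + 1469/337974162)) = -10706*(-40289 - 1165921954687/1014767421405) = -10706*(-40885130562940732/1014767421405) = 437716207806843476792/1014767421405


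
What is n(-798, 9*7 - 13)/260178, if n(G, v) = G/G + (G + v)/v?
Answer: -349/6504450 ≈ -5.3656e-5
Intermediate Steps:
n(G, v) = 1 + (G + v)/v
n(-798, 9*7 - 13)/260178 = (2 - 798/(9*7 - 13))/260178 = (2 - 798/(63 - 13))*(1/260178) = (2 - 798/50)*(1/260178) = (2 - 798*1/50)*(1/260178) = (2 - 399/25)*(1/260178) = -349/25*1/260178 = -349/6504450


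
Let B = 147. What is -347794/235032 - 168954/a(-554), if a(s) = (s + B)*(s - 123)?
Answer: -67770203747/32380241124 ≈ -2.0929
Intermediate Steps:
a(s) = (-123 + s)*(147 + s) (a(s) = (s + 147)*(s - 123) = (147 + s)*(-123 + s) = (-123 + s)*(147 + s))
-347794/235032 - 168954/a(-554) = -347794/235032 - 168954/(-18081 + (-554)² + 24*(-554)) = -347794*1/235032 - 168954/(-18081 + 306916 - 13296) = -173897/117516 - 168954/275539 = -67770203747/32380241124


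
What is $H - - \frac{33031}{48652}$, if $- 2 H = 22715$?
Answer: $- \frac{552532059}{48652} \approx -11357.0$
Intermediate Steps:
$H = - \frac{22715}{2}$ ($H = \left(- \frac{1}{2}\right) 22715 = - \frac{22715}{2} \approx -11358.0$)
$H - - \frac{33031}{48652} = - \frac{22715}{2} - - \frac{33031}{48652} = - \frac{22715}{2} + \frac{33031}{48652} = - \frac{552532059}{48652}$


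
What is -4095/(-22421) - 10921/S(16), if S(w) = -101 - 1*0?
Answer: 35039048/323503 ≈ 108.31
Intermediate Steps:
S(w) = -101 (S(w) = -101 + 0 = -101)
-4095/(-22421) - 10921/S(16) = -4095/(-22421) - 10921/(-101) = -4095*(-1/22421) - 10921*(-1/101) = 585/3203 + 10921/101 = 35039048/323503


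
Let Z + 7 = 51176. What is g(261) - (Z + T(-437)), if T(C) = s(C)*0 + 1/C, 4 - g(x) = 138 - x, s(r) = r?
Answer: -22305353/437 ≈ -51042.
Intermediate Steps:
Z = 51169 (Z = -7 + 51176 = 51169)
g(x) = -134 + x (g(x) = 4 - (138 - x) = 4 + (-138 + x) = -134 + x)
T(C) = 1/C (T(C) = C*0 + 1/C = 0 + 1/C = 1/C)
g(261) - (Z + T(-437)) = (-134 + 261) - (51169 + 1/(-437)) = 127 - (51169 - 1/437) = 127 - 1*22360852/437 = 127 - 22360852/437 = -22305353/437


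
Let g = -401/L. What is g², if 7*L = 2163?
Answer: 160801/95481 ≈ 1.6841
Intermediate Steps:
L = 309 (L = (⅐)*2163 = 309)
g = -401/309 ≈ -1.2977
g² = (-401/309)² = 160801/95481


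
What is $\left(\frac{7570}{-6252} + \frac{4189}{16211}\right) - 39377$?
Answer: $- \frac{1995500813743}{50675586} \approx -39378.0$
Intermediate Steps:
$\left(\frac{7570}{-6252} + \frac{4189}{16211}\right) - 39377 = \left(7570 \left(- \frac{1}{6252}\right) + 4189 \cdot \frac{1}{16211}\right) - 39377 = \left(- \frac{3785}{3126} + \frac{4189}{16211}\right) - 39377 = - \frac{48263821}{50675586} - 39377 = - \frac{1995500813743}{50675586}$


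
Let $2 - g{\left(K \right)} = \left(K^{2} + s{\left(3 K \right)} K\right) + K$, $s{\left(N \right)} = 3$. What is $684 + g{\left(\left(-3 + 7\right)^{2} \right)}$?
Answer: $366$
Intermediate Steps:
$g{\left(K \right)} = 2 - K^{2} - 4 K$ ($g{\left(K \right)} = 2 - \left(\left(K^{2} + 3 K\right) + K\right) = 2 - \left(K^{2} + 4 K\right) = 2 - K^{2} - 4 K$)
$684 + g{\left(\left(-3 + 7\right)^{2} \right)} = 684 - \left(-2 + \left(\left(-3 + 7\right)^{2}\right)^{2} + 4 \left(-3 + 7\right)^{2}\right) = 684 - \left(-2 + 64 + \left(4^{2}\right)^{2}\right) = 684 - 318 = 366$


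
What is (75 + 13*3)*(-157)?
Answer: -17898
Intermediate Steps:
(75 + 13*3)*(-157) = (75 + 39)*(-157) = 114*(-157) = -17898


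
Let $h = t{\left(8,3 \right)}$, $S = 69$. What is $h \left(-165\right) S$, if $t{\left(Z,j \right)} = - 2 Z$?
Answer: $182160$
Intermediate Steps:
$h = -16$ ($h = \left(-2\right) 8 = -16$)
$h \left(-165\right) S = \left(-16\right) \left(-165\right) 69 = 2640 \cdot 69 = 182160$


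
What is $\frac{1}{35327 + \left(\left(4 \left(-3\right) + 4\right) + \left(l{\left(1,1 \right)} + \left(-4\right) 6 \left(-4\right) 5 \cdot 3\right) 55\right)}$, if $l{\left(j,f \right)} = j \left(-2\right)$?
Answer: $\frac{1}{114409} \approx 8.7406 \cdot 10^{-6}$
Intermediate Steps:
$l{\left(j,f \right)} = - 2 j$
$\frac{1}{35327 + \left(\left(4 \left(-3\right) + 4\right) + \left(l{\left(1,1 \right)} + \left(-4\right) 6 \left(-4\right) 5 \cdot 3\right) 55\right)} = \frac{1}{35327 + \left(\left(4 \left(-3\right) + 4\right) + \left(\left(-2\right) 1 + \left(-4\right) 6 \left(-4\right) 5 \cdot 3\right) 55\right)} = \frac{1}{35327 + \left(\left(-12 + 4\right) + \left(-2 + \left(-24\right) \left(-4\right) 5 \cdot 3\right) 55\right)} = \frac{1}{35327 - \left(8 - \left(-2 + 96 \cdot 5 \cdot 3\right) 55\right)} = \frac{1}{35327 - \left(8 - \left(-2 + 480 \cdot 3\right) 55\right)} = \frac{1}{35327 - \left(8 - \left(-2 + 1440\right) 55\right)} = \frac{1}{35327 + \left(-8 + 1438 \cdot 55\right)} = \frac{1}{35327 + \left(-8 + 79090\right)} = \frac{1}{35327 + 79082} = \frac{1}{114409}$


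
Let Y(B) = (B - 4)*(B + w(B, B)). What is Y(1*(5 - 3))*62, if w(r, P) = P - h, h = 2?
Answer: -248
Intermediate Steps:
w(r, P) = -2 + P (w(r, P) = P - 1*2 = P - 2 = -2 + P)
Y(B) = (-4 + B)*(-2 + 2*B) (Y(B) = (B - 4)*(B + (-2 + B)) = (-4 + B)*(-2 + 2*B))
Y(1*(5 - 3))*62 = (8 - 10*(5 - 3) + 2*(1*(5 - 3))**2)*62 = (8 - 10*2 + 2*(1*2)**2)*62 = (8 - 10*2 + 2*2**2)*62 = (8 - 20 + 2*4)*62 = (8 - 20 + 8)*62 = -4*62 = -248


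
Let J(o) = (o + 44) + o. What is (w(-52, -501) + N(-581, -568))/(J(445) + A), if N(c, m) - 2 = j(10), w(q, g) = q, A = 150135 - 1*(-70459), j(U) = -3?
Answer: -53/221528 ≈ -0.00023925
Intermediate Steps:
A = 220594 (A = 150135 + 70459 = 220594)
N(c, m) = -1 (N(c, m) = 2 - 3 = -1)
J(o) = 44 + 2*o (J(o) = (44 + o) + o = 44 + 2*o)
(w(-52, -501) + N(-581, -568))/(J(445) + A) = (-52 - 1)/((44 + 2*445) + 220594) = -53/((44 + 890) + 220594) = -53/(934 + 220594) = -53/221528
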